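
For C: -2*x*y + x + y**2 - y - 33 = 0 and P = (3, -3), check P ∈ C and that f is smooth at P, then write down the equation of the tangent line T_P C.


Tangent line at P: 7*x - 13*y - 60 = 0.

Step 1: f(3, -3) = 0, so P lies on C.
Step 2: partial derivatives
  f_x(x, y) = 1 - 2*y, f_y(x, y) = -2*x + 2*y - 1.
  f_x(P) = 7, f_y(P) = -13 (gradient nonzero, so P is smooth).
Step 3: tangent line at P: 7·(x − 3) + -13·(y − -3) = 0.
Expanding: 7*x - 13*y - 60 = 0.


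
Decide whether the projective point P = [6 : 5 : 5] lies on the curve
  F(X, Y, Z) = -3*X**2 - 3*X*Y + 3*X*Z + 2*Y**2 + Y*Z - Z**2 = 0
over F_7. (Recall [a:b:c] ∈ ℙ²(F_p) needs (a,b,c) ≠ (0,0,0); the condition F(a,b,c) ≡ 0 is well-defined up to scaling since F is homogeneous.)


F(6,5,5) ≡ 5 (mod 7); P is NOT on the curve.

Evaluate F(6, 5, 5) term-by-term (mod 7).
  -3*X**2 ↦ -3·36·1·1 = -108
  -3*X*Y ↦ -3·6·5·1 = -90
  3*X*Z ↦ 3·6·1·5 = 90
  2*Y**2 ↦ 2·1·25·1 = 50
  Y*Z ↦ 1·1·5·5 = 25
  -Z**2 ↦ -1·1·1·25 = -25
Sum: F(6, 5, 5) = (-108) + (-90) + (90) + (50) + (25) + (-25) = -58.
Reducing mod 7: -58 ≡ 5 (mod 7).
Since F(a, b, c) ≡ 5 ≠ 0 (mod 7), P does NOT lie on the curve.


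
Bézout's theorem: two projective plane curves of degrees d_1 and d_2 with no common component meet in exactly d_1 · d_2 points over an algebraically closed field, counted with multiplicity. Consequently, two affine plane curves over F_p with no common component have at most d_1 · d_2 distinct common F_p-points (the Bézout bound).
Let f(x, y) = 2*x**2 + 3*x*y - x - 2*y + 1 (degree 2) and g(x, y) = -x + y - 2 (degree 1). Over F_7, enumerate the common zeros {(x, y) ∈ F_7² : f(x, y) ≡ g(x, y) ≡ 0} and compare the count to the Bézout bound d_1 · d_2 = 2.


Common zeros: ∅; count = 0; Bézout bound = 2.

deg(f) = 2, deg(g) = 1, so Bézout bound = 2.
Scan x ∈ F_7. For each x, list the y ∈ F_7 with f(x, y) ≡ 0 and those with g(x, y) ≡ 0 (mod 7); the common zeros in that column are the intersection.
  x = 0: f ≡ 0 at y ∈ {4}; g ≡ 0 at y ∈ {2}; common: ∅.
  x = 1: f ≡ 0 at y ∈ {5}; g ≡ 0 at y ∈ {3}; common: ∅.
  x = 2: f ≡ 0 at y ∈ {0}; g ≡ 0 at y ∈ {4}; common: ∅.
  x = 3: f ≡ 0 at y ∈ ∅; g ≡ 0 at y ∈ {5}; common: ∅.
  x = 4: f ≡ 0 at y ∈ {2}; g ≡ 0 at y ∈ {6}; common: ∅.
  x = 5: f ≡ 0 at y ∈ {4}; g ≡ 0 at y ∈ {0}; common: ∅.
  x = 6: f ≡ 0 at y ∈ {5}; g ≡ 0 at y ∈ {1}; common: ∅.
Collecting: common zeros = ∅, so the count is 0.
Comparison with the Bézout bound: 0 ≤ 2 = deg(f)·deg(g), as expected for curves with no common component (the affine F_7-count falls short of the bound because intersections may lie at infinity, over extension fields, or carry multiplicity).


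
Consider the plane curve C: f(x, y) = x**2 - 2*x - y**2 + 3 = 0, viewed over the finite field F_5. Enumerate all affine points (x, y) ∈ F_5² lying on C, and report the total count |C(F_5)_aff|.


Affine F_5-points: {(3, 1), (3, 4), (4, 1), (4, 4)}; count = 4.

For each of the 25 pairs (x, y) ∈ F_5², evaluate f(x, y) mod 5. Record the zeros.
  x = 0: [0↦3, 1↦2, 2↦4, 3↦4, 4↦2]  zeros at y ∈ ∅
  x = 1: [0↦2, 1↦1, 2↦3, 3↦3, 4↦1]  zeros at y ∈ ∅
  x = 2: [0↦3, 1↦2, 2↦4, 3↦4, 4↦2]  zeros at y ∈ ∅
  x = 3: [0↦1, 1↦0, 2↦2, 3↦2, 4↦0]  zeros at y ∈ {1, 4}
  x = 4: [0↦1, 1↦0, 2↦2, 3↦2, 4↦0]  zeros at y ∈ {1, 4}
Collecting zeros: affine points = {(3, 1), (3, 4), (4, 1), (4, 4)}.
Total count |C(F_5)_aff| = 4.


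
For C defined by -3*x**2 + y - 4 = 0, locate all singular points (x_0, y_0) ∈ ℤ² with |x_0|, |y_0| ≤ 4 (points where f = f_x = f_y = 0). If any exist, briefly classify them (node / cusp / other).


No singular points in the scanned grid; C is smooth there.

Compute partial derivatives:
  f_x = -6*x.
  f_y = 1.
f_y = 1 is a nonzero constant, so f_y never vanishes: no point (x, y) can satisfy f = f_x = f_y = 0. In particular no (x, y) ∈ {−4, ..., 4}² is singular; the curve is smooth.


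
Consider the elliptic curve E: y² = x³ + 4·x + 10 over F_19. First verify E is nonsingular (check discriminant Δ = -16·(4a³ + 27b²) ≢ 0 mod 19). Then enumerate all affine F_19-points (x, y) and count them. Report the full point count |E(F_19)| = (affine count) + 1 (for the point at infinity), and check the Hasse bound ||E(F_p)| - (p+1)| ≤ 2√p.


Affine points = {(2, 8), (2, 11), (3, 7), (3, 12), (7, 1), (7, 18), (10, 9), (10, 10), (11, 6), (11, 13), (12, 0), (13, 6), (13, 13), (14, 6), (14, 13), (15, 5), (15, 14), (16, 3), (16, 16), (18, 9), (18, 10)}; affine count = 21; |E(F_19)| = 22.

Discriminant check: Δ ∝ 4a³ + 27b² = 4·4³ + 27·10² = 4·64 + 27·100 ≡ 11 (mod 19). Nonzero ⇒ E is nonsingular.
For each x ∈ F_19, compute rhs = x³ + 4·x + 10 mod 19, then count y ∈ F_19 with y² ≡ rhs.
  x = 0: rhs = 10, matching y values: none (0 points).
  x = 1: rhs = 15, matching y values: none (0 points).
  x = 2: rhs = 7, matching y values: 8, 11 (2 points).
  x = 3: rhs = 11, matching y values: 7, 12 (2 points).
  x = 4: rhs = 14, matching y values: none (0 points).
  x = 5: rhs = 3, matching y values: none (0 points).
  x = 6: rhs = 3, matching y values: none (0 points).
  x = 7: rhs = 1, matching y values: 1, 18 (2 points).
  x = 8: rhs = 3, matching y values: none (0 points).
  x = 9: rhs = 15, matching y values: none (0 points).
  x = 10: rhs = 5, matching y values: 9, 10 (2 points).
  x = 11: rhs = 17, matching y values: 6, 13 (2 points).
  x = 12: rhs = 0, matching y values: 0 (1 points).
  x = 13: rhs = 17, matching y values: 6, 13 (2 points).
  x = 14: rhs = 17, matching y values: 6, 13 (2 points).
  x = 15: rhs = 6, matching y values: 5, 14 (2 points).
  x = 16: rhs = 9, matching y values: 3, 16 (2 points).
  x = 17: rhs = 13, matching y values: none (0 points).
  x = 18: rhs = 5, matching y values: 9, 10 (2 points).
Total affine count: 21.
Full point count |E(F_19)| = 21 + 1 = 22.
Hasse bound: |22 − (19+1)| = |2| = 2 ≤ 2√19 ≈ 8.7178 ✓.


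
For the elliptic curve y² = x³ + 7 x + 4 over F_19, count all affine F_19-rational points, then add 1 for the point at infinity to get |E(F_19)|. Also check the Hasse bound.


Affine points = {(0, 2), (0, 17), (2, 8), (2, 11), (4, 1), (4, 18), (7, 4), (7, 15), (9, 6), (9, 13), (11, 5), (11, 14), (12, 7), (12, 12), (15, 8), (15, 11), (17, 1), (17, 18)}; affine count = 18; |E(F_19)| = 19.

Discriminant check: Δ ∝ 4a³ + 27b² = 4·7³ + 27·4² = 4·343 + 27·16 ≡ 18 (mod 19). Nonzero ⇒ E is nonsingular.
For each x ∈ F_19, compute rhs = x³ + 7·x + 4 mod 19, then count y ∈ F_19 with y² ≡ rhs.
  x = 0: rhs = 4, matching y values: 2, 17 (2 points).
  x = 1: rhs = 12, matching y values: none (0 points).
  x = 2: rhs = 7, matching y values: 8, 11 (2 points).
  x = 3: rhs = 14, matching y values: none (0 points).
  x = 4: rhs = 1, matching y values: 1, 18 (2 points).
  x = 5: rhs = 12, matching y values: none (0 points).
  x = 6: rhs = 15, matching y values: none (0 points).
  x = 7: rhs = 16, matching y values: 4, 15 (2 points).
  x = 8: rhs = 2, matching y values: none (0 points).
  x = 9: rhs = 17, matching y values: 6, 13 (2 points).
  x = 10: rhs = 10, matching y values: none (0 points).
  x = 11: rhs = 6, matching y values: 5, 14 (2 points).
  x = 12: rhs = 11, matching y values: 7, 12 (2 points).
  x = 13: rhs = 12, matching y values: none (0 points).
  x = 14: rhs = 15, matching y values: none (0 points).
  x = 15: rhs = 7, matching y values: 8, 11 (2 points).
  x = 16: rhs = 13, matching y values: none (0 points).
  x = 17: rhs = 1, matching y values: 1, 18 (2 points).
  x = 18: rhs = 15, matching y values: none (0 points).
Total affine count: 18.
Full point count |E(F_19)| = 18 + 1 = 19.
Hasse bound: |19 − (19+1)| = |-1| = 1 ≤ 2√19 ≈ 8.7178 ✓.


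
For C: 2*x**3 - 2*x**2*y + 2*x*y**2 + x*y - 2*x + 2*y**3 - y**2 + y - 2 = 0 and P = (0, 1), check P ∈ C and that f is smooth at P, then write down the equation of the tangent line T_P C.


Tangent line at P: x + 5*y - 5 = 0.

Step 1: f(0, 1) = 0, so P lies on C.
Step 2: partial derivatives
  f_x(x, y) = 6*x**2 - 4*x*y + 2*y**2 + y - 2, f_y(x, y) = -2*x**2 + 4*x*y + x + 6*y**2 - 2*y + 1.
  f_x(P) = 1, f_y(P) = 5 (gradient nonzero, so P is smooth).
Step 3: tangent line at P: 1·(x − 0) + 5·(y − 1) = 0.
Expanding: x + 5*y - 5 = 0.


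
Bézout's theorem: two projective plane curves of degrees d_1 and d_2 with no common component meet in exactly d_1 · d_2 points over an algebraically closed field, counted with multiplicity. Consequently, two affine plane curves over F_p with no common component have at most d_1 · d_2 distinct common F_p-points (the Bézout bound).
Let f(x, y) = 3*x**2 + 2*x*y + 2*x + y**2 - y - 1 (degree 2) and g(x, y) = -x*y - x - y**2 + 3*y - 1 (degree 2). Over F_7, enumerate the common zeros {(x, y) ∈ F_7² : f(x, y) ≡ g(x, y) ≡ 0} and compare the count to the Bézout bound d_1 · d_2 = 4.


Common zeros: {(4, 1), (6, 0)}; count = 2; Bézout bound = 4.

deg(f) = 2, deg(g) = 2, so Bézout bound = 4.
Scan x ∈ F_7. For each x, list the y ∈ F_7 with f(x, y) ≡ 0 and those with g(x, y) ≡ 0 (mod 7); the common zeros in that column are the intersection.
  x = 0: f ≡ 0 at y ∈ ∅; g ≡ 0 at y ∈ ∅; common: ∅.
  x = 1: f ≡ 0 at y ∈ ∅; g ≡ 0 at y ∈ ∅; common: ∅.
  x = 2: f ≡ 0 at y ∈ ∅; g ≡ 0 at y ∈ ∅; common: ∅.
  x = 3: f ≡ 0 at y ∈ {3, 6}; g ≡ 0 at y ∈ ∅; common: ∅.
  x = 4: f ≡ 0 at y ∈ {1, 6}; g ≡ 0 at y ∈ {1, 5}; common: {1}.
  x = 5: f ≡ 0 at y ∈ {0, 5}; g ≡ 0 at y ∈ {2, 3}; common: ∅.
  x = 6: f ≡ 0 at y ∈ {0, 3}; g ≡ 0 at y ∈ {0, 4}; common: {0}.
Collecting: common zeros = {(4, 1), (6, 0)}, so the count is 2.
Comparison with the Bézout bound: 2 ≤ 4 = deg(f)·deg(g), as expected for curves with no common component (the affine F_7-count falls short of the bound because intersections may lie at infinity, over extension fields, or carry multiplicity).


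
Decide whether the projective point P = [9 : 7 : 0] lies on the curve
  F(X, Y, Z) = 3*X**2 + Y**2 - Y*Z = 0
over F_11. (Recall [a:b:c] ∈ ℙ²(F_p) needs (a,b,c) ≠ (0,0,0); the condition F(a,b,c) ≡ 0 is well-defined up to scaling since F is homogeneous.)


F(9,7,0) ≡ 6 (mod 11); P is NOT on the curve.

Evaluate F(9, 7, 0) term-by-term (mod 11).
  3*X**2 ↦ 3·81·1·1 = 243
  Y**2 ↦ 1·1·49·1 = 49
  -Y*Z ↦ -1·1·7·0 = 0
Sum: F(9, 7, 0) = (243) + (49) + (0) = 292.
Reducing mod 11: 292 ≡ 6 (mod 11).
Since F(a, b, c) ≡ 6 ≠ 0 (mod 11), P does NOT lie on the curve.


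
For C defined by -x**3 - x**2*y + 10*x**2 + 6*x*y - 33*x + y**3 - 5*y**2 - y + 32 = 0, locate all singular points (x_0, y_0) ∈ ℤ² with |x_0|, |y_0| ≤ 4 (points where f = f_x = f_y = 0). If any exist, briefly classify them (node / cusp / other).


Singular points: {(3, 2)}; classification: node.

Compute partial derivatives:
  f_x = -3*x**2 - 2*x*y + 20*x + 6*y - 33.
  f_y = -x**2 + 6*x + 3*y**2 - 10*y - 1.
Scan x_0 ∈ {−4, ..., 4}. For each x_0, f_y(x_0, y) is a polynomial in y; find its integer roots y ∈ {−4, ..., 4}, then test f_x and f at those candidates.
  x = -4: f_y(-4, y) = 3*y**2 - 10*y - 41; no integer root y with |y| ≤ 4.
  x = -3: f_y(-3, y) = 3*y**2 - 10*y - 28; no integer root y with |y| ≤ 4.
  x = -2: f_y(-2, y) = 3*y**2 - 10*y - 17; no integer root y with |y| ≤ 4.
  x = -1: f_y(-1, y) = 3*y**2 - 10*y - 8; vanishes at y ∈ {4}. (-1, 4): f_x = -24 ≠ 0.
  x = 0: f_y(0, y) = 3*y**2 - 10*y - 1; no integer root y with |y| ≤ 4.
  x = 1: f_y(1, y) = 3*y**2 - 10*y + 4; no integer root y with |y| ≤ 4.
  x = 2: f_y(2, y) = 3*y**2 - 10*y + 7; vanishes at y ∈ {1}. (2, 1): f_x = -3 ≠ 0.
  x = 3: f_y(3, y) = 3*y**2 - 10*y + 8; vanishes at y ∈ {2}. (3, 2): f_x = 0, f = 0 — SINGULAR.
  x = 4: f_y(4, y) = 3*y**2 - 10*y + 7; vanishes at y ∈ {1}. (4, 1): f_x = -3 ≠ 0.
Only singular point on the grid: (3, 2).
Classify: substitute x = 3 + u, y = 2 + v and expand: f = -u**3 - u**2*v - u**2 + v**3 + v**2.
No constant or linear terms (consistent with a singular point). Quadratic part: -u**2 + v**2. Cubic part: -u**3 - u**2*v + v**3.
The quadratic part v**2 - u**2 = (v − u)(v + u) splits into two distinct linear factors, so there are two distinct tangent lines y − 2 = ±(x − 3) — this is a node (ordinary double point).
Classification: node.


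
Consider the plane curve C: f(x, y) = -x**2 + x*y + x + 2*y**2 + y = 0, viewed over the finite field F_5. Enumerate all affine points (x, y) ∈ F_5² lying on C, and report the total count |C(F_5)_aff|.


Affine F_5-points: {(0, 0), (0, 2), (1, 0), (1, 4), (2, 3), (3, 1), (3, 2), (4, 1), (4, 4)}; count = 9.

For each of the 25 pairs (x, y) ∈ F_5², evaluate f(x, y) mod 5. Record the zeros.
  x = 0: [0↦0, 1↦3, 2↦0, 3↦1, 4↦1]  zeros at y ∈ {0, 2}
  x = 1: [0↦0, 1↦4, 2↦2, 3↦4, 4↦0]  zeros at y ∈ {0, 4}
  x = 2: [0↦3, 1↦3, 2↦2, 3↦0, 4↦2]  zeros at y ∈ {3}
  x = 3: [0↦4, 1↦0, 2↦0, 3↦4, 4↦2]  zeros at y ∈ {1, 2}
  x = 4: [0↦3, 1↦0, 2↦1, 3↦1, 4↦0]  zeros at y ∈ {1, 4}
Collecting zeros: affine points = {(0, 0), (0, 2), (1, 0), (1, 4), (2, 3), (3, 1), (3, 2), (4, 1), (4, 4)}.
Total count |C(F_5)_aff| = 9.


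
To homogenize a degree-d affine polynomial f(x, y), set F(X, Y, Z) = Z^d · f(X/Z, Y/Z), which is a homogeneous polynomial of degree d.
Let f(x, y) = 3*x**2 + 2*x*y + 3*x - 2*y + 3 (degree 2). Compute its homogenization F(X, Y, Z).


F(X, Y, Z) = 3*X**2 + 2*X*Y + 3*X*Z - 2*Y*Z + 3*Z**2

deg(f) = 2.
Substitute x = X/Z, y = Y/Z into f, then multiply by Z^2.
  monomial 3·x^2·y^0 ↦ 3·X^2·Y^0·Z^0.
  monomial 2·x^1·y^1 ↦ 2·X^1·Y^1·Z^0.
  monomial 3·x^1·y^0 ↦ 3·X^1·Y^0·Z^1.
  monomial -2·x^0·y^1 ↦ -2·X^0·Y^1·Z^1.
  monomial 3·x^0·y^0 ↦ 3·X^0·Y^0·Z^2.
Collecting: F(X, Y, Z) = 3*X**2 + 2*X*Y + 3*X*Z - 2*Y*Z + 3*Z**2.


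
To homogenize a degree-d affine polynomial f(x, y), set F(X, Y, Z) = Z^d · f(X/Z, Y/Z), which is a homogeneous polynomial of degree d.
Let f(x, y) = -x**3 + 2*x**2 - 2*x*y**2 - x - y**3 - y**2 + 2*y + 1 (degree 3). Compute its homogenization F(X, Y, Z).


F(X, Y, Z) = -X**3 + 2*X**2*Z - 2*X*Y**2 - X*Z**2 - Y**3 - Y**2*Z + 2*Y*Z**2 + Z**3

deg(f) = 3.
Substitute x = X/Z, y = Y/Z into f, then multiply by Z^3.
  monomial -1·x^3·y^0 ↦ -1·X^3·Y^0·Z^0.
  monomial 2·x^2·y^0 ↦ 2·X^2·Y^0·Z^1.
  monomial -2·x^1·y^2 ↦ -2·X^1·Y^2·Z^0.
  monomial -1·x^1·y^0 ↦ -1·X^1·Y^0·Z^2.
  monomial -1·x^0·y^3 ↦ -1·X^0·Y^3·Z^0.
  monomial -1·x^0·y^2 ↦ -1·X^0·Y^2·Z^1.
  monomial 2·x^0·y^1 ↦ 2·X^0·Y^1·Z^2.
  monomial 1·x^0·y^0 ↦ 1·X^0·Y^0·Z^3.
Collecting: F(X, Y, Z) = -X**3 + 2*X**2*Z - 2*X*Y**2 - X*Z**2 - Y**3 - Y**2*Z + 2*Y*Z**2 + Z**3.


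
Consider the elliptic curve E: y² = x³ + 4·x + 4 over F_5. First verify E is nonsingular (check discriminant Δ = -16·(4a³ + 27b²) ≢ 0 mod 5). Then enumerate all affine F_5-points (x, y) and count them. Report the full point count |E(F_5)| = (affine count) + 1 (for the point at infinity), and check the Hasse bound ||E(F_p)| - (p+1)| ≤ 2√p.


Affine points = {(0, 2), (0, 3), (1, 2), (1, 3), (2, 0), (4, 2), (4, 3)}; affine count = 7; |E(F_5)| = 8.

Discriminant check: Δ ∝ 4a³ + 27b² = 4·4³ + 27·4² = 4·64 + 27·16 ≡ 3 (mod 5). Nonzero ⇒ E is nonsingular.
For each x ∈ F_5, compute rhs = x³ + 4·x + 4 mod 5, then count y ∈ F_5 with y² ≡ rhs.
  x = 0: rhs = 4, matching y values: 2, 3 (2 points).
  x = 1: rhs = 4, matching y values: 2, 3 (2 points).
  x = 2: rhs = 0, matching y values: 0 (1 points).
  x = 3: rhs = 3, matching y values: none (0 points).
  x = 4: rhs = 4, matching y values: 2, 3 (2 points).
Total affine count: 7.
Full point count |E(F_5)| = 7 + 1 = 8.
Hasse bound: |8 − (5+1)| = |2| = 2 ≤ 2√5 ≈ 4.4721 ✓.


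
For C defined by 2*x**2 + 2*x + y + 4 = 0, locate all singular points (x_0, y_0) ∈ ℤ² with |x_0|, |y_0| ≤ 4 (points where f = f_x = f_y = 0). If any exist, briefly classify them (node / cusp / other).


No singular points in the scanned grid; C is smooth there.

Compute partial derivatives:
  f_x = 4*x + 2.
  f_y = 1.
f_y = 1 is a nonzero constant, so f_y never vanishes: no point (x, y) can satisfy f = f_x = f_y = 0. In particular no (x, y) ∈ {−4, ..., 4}² is singular; the curve is smooth.


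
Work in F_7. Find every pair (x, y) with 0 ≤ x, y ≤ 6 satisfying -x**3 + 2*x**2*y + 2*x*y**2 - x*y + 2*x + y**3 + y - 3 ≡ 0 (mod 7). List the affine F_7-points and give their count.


Affine F_7-points: {(0, 2), (1, 3), (2, 0), (2, 3), (3, 3), (3, 6), (4, 1), (6, 5)}; count = 8.

For each of the 49 pairs (x, y) ∈ F_7², evaluate f(x, y) mod 7. Record the zeros.
  x = 0: [0↦4, 1↦6, 2↦0, 3↦6, 4↦2, 5↦1, 6↦2]  zeros at y ∈ {2}
  x = 1: [0↦5, 1↦3, 2↦4, 3↦0, 4↦4, 5↦1, 6↦4]  zeros at y ∈ {3}
  x = 2: [0↦0, 1↦5, 2↦3, 3↦0, 4↦2, 5↦1, 6↦3]  zeros at y ∈ {0, 3}
  x = 3: [0↦4, 1↦6, 2↦5, 3↦0, 4↦4, 5↦2, 6↦0]  zeros at y ∈ {3, 6}
  x = 4: [0↦4, 1↦0, 2↦4, 3↦1, 4↦4, 5↦5, 6↦3]  zeros at y ∈ {1}
  x = 5: [0↦1, 1↦2, 2↦1, 3↦4, 4↦3, 5↦4, 6↦6]  zeros at y ∈ ∅
  x = 6: [0↦3, 1↦6, 2↦4, 3↦3, 4↦2, 5↦0, 6↦3]  zeros at y ∈ {5}
Collecting zeros: affine points = {(0, 2), (1, 3), (2, 0), (2, 3), (3, 3), (3, 6), (4, 1), (6, 5)}.
Total count |C(F_7)_aff| = 8.


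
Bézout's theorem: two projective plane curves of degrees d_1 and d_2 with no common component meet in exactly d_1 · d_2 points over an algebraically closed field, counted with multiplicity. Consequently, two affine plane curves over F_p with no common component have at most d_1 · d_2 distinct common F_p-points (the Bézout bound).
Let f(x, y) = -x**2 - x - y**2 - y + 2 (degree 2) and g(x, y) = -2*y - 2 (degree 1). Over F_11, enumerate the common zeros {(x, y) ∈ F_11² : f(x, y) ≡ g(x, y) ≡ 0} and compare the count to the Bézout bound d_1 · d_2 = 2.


Common zeros: {(1, 10), (9, 10)}; count = 2; Bézout bound = 2.

deg(f) = 2, deg(g) = 1, so Bézout bound = 2.
Scan x ∈ F_11. For each x, list the y ∈ F_11 with f(x, y) ≡ 0 and those with g(x, y) ≡ 0 (mod 11); the common zeros in that column are the intersection.
  x = 0: f ≡ 0 at y ∈ {1, 9}; g ≡ 0 at y ∈ {10}; common: ∅.
  x = 1: f ≡ 0 at y ∈ {0, 10}; g ≡ 0 at y ∈ {10}; common: {10}.
  x = 2: f ≡ 0 at y ∈ ∅; g ≡ 0 at y ∈ {10}; common: ∅.
  x = 3: f ≡ 0 at y ∈ {3, 7}; g ≡ 0 at y ∈ {10}; common: ∅.
  x = 4: f ≡ 0 at y ∈ ∅; g ≡ 0 at y ∈ {10}; common: ∅.
  x = 5: f ≡ 0 at y ∈ ∅; g ≡ 0 at y ∈ {10}; common: ∅.
  x = 6: f ≡ 0 at y ∈ ∅; g ≡ 0 at y ∈ {10}; common: ∅.
  x = 7: f ≡ 0 at y ∈ {3, 7}; g ≡ 0 at y ∈ {10}; common: ∅.
  x = 8: f ≡ 0 at y ∈ ∅; g ≡ 0 at y ∈ {10}; common: ∅.
  x = 9: f ≡ 0 at y ∈ {0, 10}; g ≡ 0 at y ∈ {10}; common: {10}.
  x = 10: f ≡ 0 at y ∈ {1, 9}; g ≡ 0 at y ∈ {10}; common: ∅.
Collecting: common zeros = {(1, 10), (9, 10)}, so the count is 2.
Comparison with the Bézout bound: 2 ≤ 2 = deg(f)·deg(g), as expected for curves with no common component (the bound is attained).


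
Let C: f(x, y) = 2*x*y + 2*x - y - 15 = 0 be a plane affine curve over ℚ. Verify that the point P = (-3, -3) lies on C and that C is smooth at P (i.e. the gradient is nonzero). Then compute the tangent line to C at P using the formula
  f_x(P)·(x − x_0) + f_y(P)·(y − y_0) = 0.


Tangent line at P: -4*x - 7*y - 33 = 0.

Step 1: f(-3, -3) = 0, so P lies on C.
Step 2: partial derivatives
  f_x(x, y) = 2*y + 2, f_y(x, y) = 2*x - 1.
  f_x(P) = -4, f_y(P) = -7 (gradient nonzero, so P is smooth).
Step 3: tangent line at P: -4·(x − -3) + -7·(y − -3) = 0.
Expanding: -4*x - 7*y - 33 = 0.


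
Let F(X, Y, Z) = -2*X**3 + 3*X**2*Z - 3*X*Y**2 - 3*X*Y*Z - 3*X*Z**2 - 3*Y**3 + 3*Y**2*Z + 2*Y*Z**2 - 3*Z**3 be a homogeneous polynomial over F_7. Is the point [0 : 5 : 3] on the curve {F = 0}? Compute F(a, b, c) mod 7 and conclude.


F(0,5,3) ≡ 6 (mod 7); P is NOT on the curve.

Evaluate F(0, 5, 3) term-by-term (mod 7).
  -2*X**3 ↦ -2·0·1·1 = 0
  3*X**2*Z ↦ 3·0·1·3 = 0
  -3*X*Y**2 ↦ -3·0·25·1 = 0
  -3*X*Y*Z ↦ -3·0·5·3 = 0
  -3*X*Z**2 ↦ -3·0·1·9 = 0
  -3*Y**3 ↦ -3·1·125·1 = -375
  3*Y**2*Z ↦ 3·1·25·3 = 225
  2*Y*Z**2 ↦ 2·1·5·9 = 90
  -3*Z**3 ↦ -3·1·1·27 = -81
Sum: F(0, 5, 3) = (0) + (0) + (0) + (0) + (0) + (-375) + (225) + (90) + (-81) = -141.
Reducing mod 7: -141 ≡ 6 (mod 7).
Since F(a, b, c) ≡ 6 ≠ 0 (mod 7), P does NOT lie on the curve.


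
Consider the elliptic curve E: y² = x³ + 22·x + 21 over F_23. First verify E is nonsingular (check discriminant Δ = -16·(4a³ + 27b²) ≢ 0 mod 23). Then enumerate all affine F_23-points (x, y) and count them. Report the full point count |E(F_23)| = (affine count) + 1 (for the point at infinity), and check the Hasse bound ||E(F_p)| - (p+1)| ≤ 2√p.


Affine points = {(2, 2), (2, 21), (4, 9), (4, 14), (5, 7), (5, 16), (6, 1), (6, 22), (7, 9), (7, 14), (12, 9), (12, 14), (15, 0), (17, 8), (17, 15), (18, 4), (18, 19)}; affine count = 17; |E(F_23)| = 18.

Discriminant check: Δ ∝ 4a³ + 27b² = 4·22³ + 27·21² = 4·10648 + 27·441 ≡ 12 (mod 23). Nonzero ⇒ E is nonsingular.
For each x ∈ F_23, compute rhs = x³ + 22·x + 21 mod 23, then count y ∈ F_23 with y² ≡ rhs.
  x = 0: rhs = 21, matching y values: none (0 points).
  x = 1: rhs = 21, matching y values: none (0 points).
  x = 2: rhs = 4, matching y values: 2, 21 (2 points).
  x = 3: rhs = 22, matching y values: none (0 points).
  x = 4: rhs = 12, matching y values: 9, 14 (2 points).
  x = 5: rhs = 3, matching y values: 7, 16 (2 points).
  x = 6: rhs = 1, matching y values: 1, 22 (2 points).
  x = 7: rhs = 12, matching y values: 9, 14 (2 points).
  x = 8: rhs = 19, matching y values: none (0 points).
  x = 9: rhs = 5, matching y values: none (0 points).
  x = 10: rhs = 22, matching y values: none (0 points).
  x = 11: rhs = 7, matching y values: none (0 points).
  x = 12: rhs = 12, matching y values: 9, 14 (2 points).
  x = 13: rhs = 20, matching y values: none (0 points).
  x = 14: rhs = 14, matching y values: none (0 points).
  x = 15: rhs = 0, matching y values: 0 (1 points).
  x = 16: rhs = 7, matching y values: none (0 points).
  x = 17: rhs = 18, matching y values: 8, 15 (2 points).
  x = 18: rhs = 16, matching y values: 4, 19 (2 points).
  x = 19: rhs = 7, matching y values: none (0 points).
  x = 20: rhs = 20, matching y values: none (0 points).
  x = 21: rhs = 15, matching y values: none (0 points).
  x = 22: rhs = 21, matching y values: none (0 points).
Total affine count: 17.
Full point count |E(F_23)| = 17 + 1 = 18.
Hasse bound: |18 − (23+1)| = |-6| = 6 ≤ 2√23 ≈ 9.5917 ✓.


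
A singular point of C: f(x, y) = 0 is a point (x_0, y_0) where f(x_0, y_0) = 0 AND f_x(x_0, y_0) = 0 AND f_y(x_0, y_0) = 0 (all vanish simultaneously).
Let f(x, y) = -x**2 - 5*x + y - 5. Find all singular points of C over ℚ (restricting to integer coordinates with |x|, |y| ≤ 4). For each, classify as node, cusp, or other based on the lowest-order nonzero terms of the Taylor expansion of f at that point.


No singular points in the scanned grid; C is smooth there.

Compute partial derivatives:
  f_x = -2*x - 5.
  f_y = 1.
f_y = 1 is a nonzero constant, so f_y never vanishes: no point (x, y) can satisfy f = f_x = f_y = 0. In particular no (x, y) ∈ {−4, ..., 4}² is singular; the curve is smooth.


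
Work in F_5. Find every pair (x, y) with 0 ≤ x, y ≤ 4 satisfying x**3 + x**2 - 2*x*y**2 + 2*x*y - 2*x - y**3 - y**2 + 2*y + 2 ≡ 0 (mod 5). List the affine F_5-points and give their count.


Affine F_5-points: {(0, 4), (1, 2), (1, 3), (2, 0), (2, 1), (2, 4), (4, 2)}; count = 7.

For each of the 25 pairs (x, y) ∈ F_5², evaluate f(x, y) mod 5. Record the zeros.
  x = 0: [0↦2, 1↦2, 2↦4, 3↦2, 4↦0]  zeros at y ∈ {4}
  x = 1: [0↦2, 1↦2, 2↦0, 3↦0, 4↦1]  zeros at y ∈ {2, 3}
  x = 2: [0↦0, 1↦0, 2↦4, 3↦1, 4↦0]  zeros at y ∈ {0, 1, 4}
  x = 3: [0↦2, 1↦2, 2↦2, 3↦1, 4↦3]  zeros at y ∈ ∅
  x = 4: [0↦4, 1↦4, 2↦0, 3↦1, 4↦1]  zeros at y ∈ {2}
Collecting zeros: affine points = {(0, 4), (1, 2), (1, 3), (2, 0), (2, 1), (2, 4), (4, 2)}.
Total count |C(F_5)_aff| = 7.


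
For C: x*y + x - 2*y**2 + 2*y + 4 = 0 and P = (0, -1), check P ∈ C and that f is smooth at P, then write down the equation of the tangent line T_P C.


Tangent line at P: 6*y + 6 = 0.

Step 1: f(0, -1) = 0, so P lies on C.
Step 2: partial derivatives
  f_x(x, y) = y + 1, f_y(x, y) = x - 4*y + 2.
  f_x(P) = 0, f_y(P) = 6 (gradient nonzero, so P is smooth).
Step 3: tangent line at P: 0·(x − 0) + 6·(y − -1) = 0.
Expanding: 6*y + 6 = 0.


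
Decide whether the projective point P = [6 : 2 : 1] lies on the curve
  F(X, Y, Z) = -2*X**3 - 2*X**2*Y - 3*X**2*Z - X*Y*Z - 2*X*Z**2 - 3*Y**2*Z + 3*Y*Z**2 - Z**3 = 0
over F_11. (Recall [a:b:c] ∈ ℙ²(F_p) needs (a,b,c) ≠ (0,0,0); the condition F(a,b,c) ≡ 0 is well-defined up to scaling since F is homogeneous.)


F(6,2,1) ≡ 0 (mod 11); P is on the curve.

Evaluate F(6, 2, 1) term-by-term (mod 11).
  -2*X**3 ↦ -2·216·1·1 = -432
  -2*X**2*Y ↦ -2·36·2·1 = -144
  -3*X**2*Z ↦ -3·36·1·1 = -108
  -X*Y*Z ↦ -1·6·2·1 = -12
  -2*X*Z**2 ↦ -2·6·1·1 = -12
  -3*Y**2*Z ↦ -3·1·4·1 = -12
  3*Y*Z**2 ↦ 3·1·2·1 = 6
  -Z**3 ↦ -1·1·1·1 = -1
Sum: F(6, 2, 1) = (-432) + (-144) + (-108) + (-12) + (-12) + (-12) + (6) + (-1) = -715.
Reducing mod 11: -715 ≡ 0 (mod 11).
Since F(a, b, c) ≡ 0 (mod 11), P lies on the curve.


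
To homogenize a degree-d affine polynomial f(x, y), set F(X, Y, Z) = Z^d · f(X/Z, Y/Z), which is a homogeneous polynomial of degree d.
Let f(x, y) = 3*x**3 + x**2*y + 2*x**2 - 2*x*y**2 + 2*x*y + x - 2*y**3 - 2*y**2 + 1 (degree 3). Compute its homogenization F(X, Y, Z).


F(X, Y, Z) = 3*X**3 + X**2*Y + 2*X**2*Z - 2*X*Y**2 + 2*X*Y*Z + X*Z**2 - 2*Y**3 - 2*Y**2*Z + Z**3

deg(f) = 3.
Substitute x = X/Z, y = Y/Z into f, then multiply by Z^3.
  monomial 3·x^3·y^0 ↦ 3·X^3·Y^0·Z^0.
  monomial 1·x^2·y^1 ↦ 1·X^2·Y^1·Z^0.
  monomial 2·x^2·y^0 ↦ 2·X^2·Y^0·Z^1.
  monomial -2·x^1·y^2 ↦ -2·X^1·Y^2·Z^0.
  monomial 2·x^1·y^1 ↦ 2·X^1·Y^1·Z^1.
  monomial 1·x^1·y^0 ↦ 1·X^1·Y^0·Z^2.
  monomial -2·x^0·y^3 ↦ -2·X^0·Y^3·Z^0.
  monomial -2·x^0·y^2 ↦ -2·X^0·Y^2·Z^1.
  monomial 1·x^0·y^0 ↦ 1·X^0·Y^0·Z^3.
Collecting: F(X, Y, Z) = 3*X**3 + X**2*Y + 2*X**2*Z - 2*X*Y**2 + 2*X*Y*Z + X*Z**2 - 2*Y**3 - 2*Y**2*Z + Z**3.


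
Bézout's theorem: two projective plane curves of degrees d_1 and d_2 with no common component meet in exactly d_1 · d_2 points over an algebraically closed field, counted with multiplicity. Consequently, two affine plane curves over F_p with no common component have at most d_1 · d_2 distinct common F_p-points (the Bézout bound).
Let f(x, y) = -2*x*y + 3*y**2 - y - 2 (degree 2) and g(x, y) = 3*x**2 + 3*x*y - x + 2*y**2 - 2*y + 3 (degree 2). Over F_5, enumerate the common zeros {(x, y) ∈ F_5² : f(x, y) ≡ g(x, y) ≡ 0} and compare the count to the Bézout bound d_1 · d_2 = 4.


Common zeros: ∅; count = 0; Bézout bound = 4.

deg(f) = 2, deg(g) = 2, so Bézout bound = 4.
Scan x ∈ F_5. For each x, list the y ∈ F_5 with f(x, y) ≡ 0 and those with g(x, y) ≡ 0 (mod 5); the common zeros in that column are the intersection.
  x = 0: f ≡ 0 at y ∈ {1}; g ≡ 0 at y ∈ {3}; common: ∅.
  x = 1: f ≡ 0 at y ∈ ∅; g ≡ 0 at y ∈ {0, 2}; common: ∅.
  x = 2: f ≡ 0 at y ∈ {2, 3}; g ≡ 0 at y ∈ ∅; common: ∅.
  x = 3: f ≡ 0 at y ∈ ∅; g ≡ 0 at y ∈ ∅; common: ∅.
  x = 4: f ≡ 0 at y ∈ {4}; g ≡ 0 at y ∈ {2, 3}; common: ∅.
Collecting: common zeros = ∅, so the count is 0.
Comparison with the Bézout bound: 0 ≤ 4 = deg(f)·deg(g), as expected for curves with no common component (the affine F_5-count falls short of the bound because intersections may lie at infinity, over extension fields, or carry multiplicity).


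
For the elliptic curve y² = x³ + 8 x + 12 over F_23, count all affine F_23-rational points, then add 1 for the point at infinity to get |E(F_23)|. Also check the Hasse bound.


Affine points = {(0, 9), (0, 14), (2, 6), (2, 17), (4, 4), (4, 19), (5, 4), (5, 19), (6, 0), (8, 6), (8, 17), (9, 10), (9, 13), (13, 6), (13, 17), (14, 4), (14, 19), (16, 2), (16, 21), (17, 1), (17, 22), (18, 10), (18, 13), (19, 10), (19, 13), (22, 7), (22, 16)}; affine count = 27; |E(F_23)| = 28.

Discriminant check: Δ ∝ 4a³ + 27b² = 4·8³ + 27·12² = 4·512 + 27·144 ≡ 2 (mod 23). Nonzero ⇒ E is nonsingular.
For each x ∈ F_23, compute rhs = x³ + 8·x + 12 mod 23, then count y ∈ F_23 with y² ≡ rhs.
  x = 0: rhs = 12, matching y values: 9, 14 (2 points).
  x = 1: rhs = 21, matching y values: none (0 points).
  x = 2: rhs = 13, matching y values: 6, 17 (2 points).
  x = 3: rhs = 17, matching y values: none (0 points).
  x = 4: rhs = 16, matching y values: 4, 19 (2 points).
  x = 5: rhs = 16, matching y values: 4, 19 (2 points).
  x = 6: rhs = 0, matching y values: 0 (1 points).
  x = 7: rhs = 20, matching y values: none (0 points).
  x = 8: rhs = 13, matching y values: 6, 17 (2 points).
  x = 9: rhs = 8, matching y values: 10, 13 (2 points).
  x = 10: rhs = 11, matching y values: none (0 points).
  x = 11: rhs = 5, matching y values: none (0 points).
  x = 12: rhs = 19, matching y values: none (0 points).
  x = 13: rhs = 13, matching y values: 6, 17 (2 points).
  x = 14: rhs = 16, matching y values: 4, 19 (2 points).
  x = 15: rhs = 11, matching y values: none (0 points).
  x = 16: rhs = 4, matching y values: 2, 21 (2 points).
  x = 17: rhs = 1, matching y values: 1, 22 (2 points).
  x = 18: rhs = 8, matching y values: 10, 13 (2 points).
  x = 19: rhs = 8, matching y values: 10, 13 (2 points).
  x = 20: rhs = 7, matching y values: none (0 points).
  x = 21: rhs = 11, matching y values: none (0 points).
  x = 22: rhs = 3, matching y values: 7, 16 (2 points).
Total affine count: 27.
Full point count |E(F_23)| = 27 + 1 = 28.
Hasse bound: |28 − (23+1)| = |4| = 4 ≤ 2√23 ≈ 9.5917 ✓.


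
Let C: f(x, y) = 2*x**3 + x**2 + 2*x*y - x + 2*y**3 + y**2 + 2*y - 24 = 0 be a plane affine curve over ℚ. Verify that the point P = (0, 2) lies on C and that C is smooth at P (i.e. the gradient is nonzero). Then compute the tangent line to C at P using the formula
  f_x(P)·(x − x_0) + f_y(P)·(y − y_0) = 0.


Tangent line at P: 3*x + 30*y - 60 = 0.

Step 1: f(0, 2) = 0, so P lies on C.
Step 2: partial derivatives
  f_x(x, y) = 6*x**2 + 2*x + 2*y - 1, f_y(x, y) = 2*x + 6*y**2 + 2*y + 2.
  f_x(P) = 3, f_y(P) = 30 (gradient nonzero, so P is smooth).
Step 3: tangent line at P: 3·(x − 0) + 30·(y − 2) = 0.
Expanding: 3*x + 30*y - 60 = 0.


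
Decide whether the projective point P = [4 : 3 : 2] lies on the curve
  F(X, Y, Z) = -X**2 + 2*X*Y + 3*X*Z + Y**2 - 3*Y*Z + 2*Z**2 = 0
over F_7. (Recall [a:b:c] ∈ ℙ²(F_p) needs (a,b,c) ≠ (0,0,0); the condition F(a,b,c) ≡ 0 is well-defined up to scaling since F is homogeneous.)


F(4,3,2) ≡ 3 (mod 7); P is NOT on the curve.

Evaluate F(4, 3, 2) term-by-term (mod 7).
  -X**2 ↦ -1·16·1·1 = -16
  2*X*Y ↦ 2·4·3·1 = 24
  3*X*Z ↦ 3·4·1·2 = 24
  Y**2 ↦ 1·1·9·1 = 9
  -3*Y*Z ↦ -3·1·3·2 = -18
  2*Z**2 ↦ 2·1·1·4 = 8
Sum: F(4, 3, 2) = (-16) + (24) + (24) + (9) + (-18) + (8) = 31.
Reducing mod 7: 31 ≡ 3 (mod 7).
Since F(a, b, c) ≡ 3 ≠ 0 (mod 7), P does NOT lie on the curve.


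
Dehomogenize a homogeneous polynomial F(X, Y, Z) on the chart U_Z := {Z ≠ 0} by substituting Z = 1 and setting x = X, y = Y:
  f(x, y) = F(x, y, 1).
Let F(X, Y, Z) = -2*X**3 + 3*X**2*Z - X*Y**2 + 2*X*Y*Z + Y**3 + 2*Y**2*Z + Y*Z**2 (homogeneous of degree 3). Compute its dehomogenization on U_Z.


f(x, y) = -2*x**3 + 3*x**2 - x*y**2 + 2*x*y + y**3 + 2*y**2 + y

On U_Z we set Z = 1. Each monomial c·X^i·Y^j·Z^k in F becomes c·x^i·y^j·1^k = c·x^i·y^j.
Substituting Z = 1: F(X, Y, 1) = -2*x**3 + 3*x**2 - x*y**2 + 2*x*y + y**3 + 2*y**2 + y.
Note: deg(f) ≤ deg(F) = 3; strict inequality happens when F is divisible by Z (lost terms).


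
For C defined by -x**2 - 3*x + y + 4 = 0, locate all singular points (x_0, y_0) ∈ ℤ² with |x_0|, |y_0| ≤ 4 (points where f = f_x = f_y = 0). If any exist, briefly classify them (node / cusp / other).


No singular points in the scanned grid; C is smooth there.

Compute partial derivatives:
  f_x = -2*x - 3.
  f_y = 1.
f_y = 1 is a nonzero constant, so f_y never vanishes: no point (x, y) can satisfy f = f_x = f_y = 0. In particular no (x, y) ∈ {−4, ..., 4}² is singular; the curve is smooth.


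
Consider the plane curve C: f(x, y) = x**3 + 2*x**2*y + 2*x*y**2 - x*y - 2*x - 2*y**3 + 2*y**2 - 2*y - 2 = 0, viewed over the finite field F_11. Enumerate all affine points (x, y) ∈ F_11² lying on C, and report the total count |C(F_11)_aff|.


Affine F_11-points: {(0, 3), (0, 6), (1, 6), (4, 1), (5, 2), (6, 10), (8, 10), (9, 6), (10, 10)}; count = 9.

For each of the 121 pairs (x, y) ∈ F_11², evaluate f(x, y) mod 11. Record the zeros.
  x = 0: [0↦9, 1↦7, 2↦8, 3↦0, 4↦4, 5↦8, 6↦0, 7↦1, 8↦10, 9↦4, 10↦4]  zeros at y ∈ {3, 6}
  x = 1: [0↦8, 1↦9, 2↦6, 3↦9, 4↦6, 5↦7, 6↦0, 7↦6, 8↦2, 9↦9, 10↦4]  zeros at y ∈ {6}
  x = 2: [0↦2, 1↦10, 2↦7, 3↦3, 4↦8, 5↦10, 6↦8, 7↦1, 8↦10, 9↦1, 10↦6]  zeros at y ∈ ∅
  x = 3: [0↦8, 1↦5, 2↦6, 3↦10, 4↦5, 5↦1, 6↦8, 7↦3, 8↦7, 9↦8, 10↦5]  zeros at y ∈ ∅
  x = 4: [0↦10, 1↦0, 2↦9, 3↦3, 4↦3, 5↦8, 6↦6, 7↦7, 8↦10, 9↦3, 10↦7]  zeros at y ∈ {1}
  x = 5: [0↦3, 1↦1, 2↦0, 3↦10, 4↦8, 5↦4, 6↦8, 7↦8, 8↦3, 9↦3, 10↦7]  zeros at y ∈ {2}
  x = 6: [0↦4, 1↦3, 2↦7, 3↦4, 4↦4, 5↦6, 6↦9, 7↦1, 8↦3, 9↦3, 10↦0]  zeros at y ∈ {10}
  x = 7: [0↦8, 1↦1, 2↦3, 3↦2, 4↦8, 5↦9, 6↦4, 7↦3, 8↦5, 9↦9, 10↦3]  zeros at y ∈ ∅
  x = 8: [0↦10, 1↦1, 2↦5, 3↦10, 4↦4, 5↦8, 6↦10, 7↦9, 8↦4, 9↦5, 10↦0]  zeros at y ∈ {10}
  x = 9: [0↦5, 1↦9, 2↦8, 3↦1, 4↦9, 5↦9, 6↦0, 7↦3, 8↦6, 9↦8, 10↦8]  zeros at y ∈ {6}
  x = 10: [0↦10, 1↦9, 2↦7, 3↦3, 4↦7, 5↦7, 6↦2, 7↦2, 8↦6, 9↦2, 10↦0]  zeros at y ∈ {10}
Collecting zeros: affine points = {(0, 3), (0, 6), (1, 6), (4, 1), (5, 2), (6, 10), (8, 10), (9, 6), (10, 10)}.
Total count |C(F_11)_aff| = 9.


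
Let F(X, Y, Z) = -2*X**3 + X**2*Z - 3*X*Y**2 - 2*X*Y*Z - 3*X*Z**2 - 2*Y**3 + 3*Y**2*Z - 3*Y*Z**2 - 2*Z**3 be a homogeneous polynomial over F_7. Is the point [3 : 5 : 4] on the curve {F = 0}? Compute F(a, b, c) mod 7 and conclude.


F(3,5,4) ≡ 1 (mod 7); P is NOT on the curve.

Evaluate F(3, 5, 4) term-by-term (mod 7).
  -2*X**3 ↦ -2·27·1·1 = -54
  X**2*Z ↦ 1·9·1·4 = 36
  -3*X*Y**2 ↦ -3·3·25·1 = -225
  -2*X*Y*Z ↦ -2·3·5·4 = -120
  -3*X*Z**2 ↦ -3·3·1·16 = -144
  -2*Y**3 ↦ -2·1·125·1 = -250
  3*Y**2*Z ↦ 3·1·25·4 = 300
  -3*Y*Z**2 ↦ -3·1·5·16 = -240
  -2*Z**3 ↦ -2·1·1·64 = -128
Sum: F(3, 5, 4) = (-54) + (36) + (-225) + (-120) + (-144) + (-250) + (300) + (-240) + (-128) = -825.
Reducing mod 7: -825 ≡ 1 (mod 7).
Since F(a, b, c) ≡ 1 ≠ 0 (mod 7), P does NOT lie on the curve.


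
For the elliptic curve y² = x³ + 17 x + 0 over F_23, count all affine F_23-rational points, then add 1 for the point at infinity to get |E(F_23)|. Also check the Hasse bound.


Affine points = {(0, 0), (1, 8), (1, 15), (3, 3), (3, 20), (5, 7), (5, 16), (7, 5), (7, 18), (8, 2), (8, 21), (9, 10), (9, 13), (11, 0), (12, 0), (13, 7), (13, 16), (17, 2), (17, 21), (19, 11), (19, 12), (21, 2), (21, 21)}; affine count = 23; |E(F_23)| = 24.

Discriminant check: Δ ∝ 4a³ + 27b² = 4·17³ + 27·0² = 4·4913 + 27·0 ≡ 10 (mod 23). Nonzero ⇒ E is nonsingular.
For each x ∈ F_23, compute rhs = x³ + 17·x + 0 mod 23, then count y ∈ F_23 with y² ≡ rhs.
  x = 0: rhs = 0, matching y values: 0 (1 points).
  x = 1: rhs = 18, matching y values: 8, 15 (2 points).
  x = 2: rhs = 19, matching y values: none (0 points).
  x = 3: rhs = 9, matching y values: 3, 20 (2 points).
  x = 4: rhs = 17, matching y values: none (0 points).
  x = 5: rhs = 3, matching y values: 7, 16 (2 points).
  x = 6: rhs = 19, matching y values: none (0 points).
  x = 7: rhs = 2, matching y values: 5, 18 (2 points).
  x = 8: rhs = 4, matching y values: 2, 21 (2 points).
  x = 9: rhs = 8, matching y values: 10, 13 (2 points).
  x = 10: rhs = 20, matching y values: none (0 points).
  x = 11: rhs = 0, matching y values: 0 (1 points).
  x = 12: rhs = 0, matching y values: 0 (1 points).
  x = 13: rhs = 3, matching y values: 7, 16 (2 points).
  x = 14: rhs = 15, matching y values: none (0 points).
  x = 15: rhs = 19, matching y values: none (0 points).
  x = 16: rhs = 21, matching y values: none (0 points).
  x = 17: rhs = 4, matching y values: 2, 21 (2 points).
  x = 18: rhs = 20, matching y values: none (0 points).
  x = 19: rhs = 6, matching y values: 11, 12 (2 points).
  x = 20: rhs = 14, matching y values: none (0 points).
  x = 21: rhs = 4, matching y values: 2, 21 (2 points).
  x = 22: rhs = 5, matching y values: none (0 points).
Total affine count: 23.
Full point count |E(F_23)| = 23 + 1 = 24.
Hasse bound: |24 − (23+1)| = |0| = 0 ≤ 2√23 ≈ 9.5917 ✓.


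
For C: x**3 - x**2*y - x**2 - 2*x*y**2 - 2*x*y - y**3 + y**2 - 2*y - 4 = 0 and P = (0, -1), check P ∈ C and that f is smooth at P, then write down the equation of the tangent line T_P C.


Tangent line at P: -7*y - 7 = 0.

Step 1: f(0, -1) = 0, so P lies on C.
Step 2: partial derivatives
  f_x(x, y) = 3*x**2 - 2*x*y - 2*x - 2*y**2 - 2*y, f_y(x, y) = -x**2 - 4*x*y - 2*x - 3*y**2 + 2*y - 2.
  f_x(P) = 0, f_y(P) = -7 (gradient nonzero, so P is smooth).
Step 3: tangent line at P: 0·(x − 0) + -7·(y − -1) = 0.
Expanding: -7*y - 7 = 0.


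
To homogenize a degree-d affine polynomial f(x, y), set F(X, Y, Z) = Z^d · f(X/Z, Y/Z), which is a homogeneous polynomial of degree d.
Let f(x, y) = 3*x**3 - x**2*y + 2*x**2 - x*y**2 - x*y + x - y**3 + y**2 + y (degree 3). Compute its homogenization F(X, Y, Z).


F(X, Y, Z) = 3*X**3 - X**2*Y + 2*X**2*Z - X*Y**2 - X*Y*Z + X*Z**2 - Y**3 + Y**2*Z + Y*Z**2

deg(f) = 3.
Substitute x = X/Z, y = Y/Z into f, then multiply by Z^3.
  monomial 3·x^3·y^0 ↦ 3·X^3·Y^0·Z^0.
  monomial -1·x^2·y^1 ↦ -1·X^2·Y^1·Z^0.
  monomial 2·x^2·y^0 ↦ 2·X^2·Y^0·Z^1.
  monomial -1·x^1·y^2 ↦ -1·X^1·Y^2·Z^0.
  monomial -1·x^1·y^1 ↦ -1·X^1·Y^1·Z^1.
  monomial 1·x^1·y^0 ↦ 1·X^1·Y^0·Z^2.
  monomial -1·x^0·y^3 ↦ -1·X^0·Y^3·Z^0.
  monomial 1·x^0·y^2 ↦ 1·X^0·Y^2·Z^1.
  monomial 1·x^0·y^1 ↦ 1·X^0·Y^1·Z^2.
Collecting: F(X, Y, Z) = 3*X**3 - X**2*Y + 2*X**2*Z - X*Y**2 - X*Y*Z + X*Z**2 - Y**3 + Y**2*Z + Y*Z**2.


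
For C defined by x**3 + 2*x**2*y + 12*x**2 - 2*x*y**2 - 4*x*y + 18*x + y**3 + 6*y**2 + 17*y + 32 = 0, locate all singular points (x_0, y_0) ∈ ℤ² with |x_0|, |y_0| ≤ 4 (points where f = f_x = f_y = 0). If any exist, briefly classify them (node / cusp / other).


Singular points: {(-2, -3)}; classification: cusp.

Compute partial derivatives:
  f_x = 3*x**2 + 4*x*y + 24*x - 2*y**2 - 4*y + 18.
  f_y = 2*x**2 - 4*x*y - 4*x + 3*y**2 + 12*y + 17.
Scan x_0 ∈ {−4, ..., 4}. For each x_0, f_y(x_0, y) is a polynomial in y; find its integer roots y ∈ {−4, ..., 4}, then test f_x and f at those candidates.
  x = -4: f_y(-4, y) = 3*y**2 + 28*y + 65; no integer root y with |y| ≤ 4.
  x = -3: f_y(-3, y) = 3*y**2 + 24*y + 47; no integer root y with |y| ≤ 4.
  x = -2: f_y(-2, y) = 3*y**2 + 20*y + 33; vanishes at y ∈ {-3}. (-2, -3): f_x = 0, f = 0 — SINGULAR.
  x = -1: f_y(-1, y) = 3*y**2 + 16*y + 23; no integer root y with |y| ≤ 4.
  x = 0: f_y(0, y) = 3*y**2 + 12*y + 17; no integer root y with |y| ≤ 4.
  x = 1: f_y(1, y) = 3*y**2 + 8*y + 15; no integer root y with |y| ≤ 4.
  x = 2: f_y(2, y) = 3*y**2 + 4*y + 17; no integer root y with |y| ≤ 4.
  x = 3: f_y(3, y) = 3*y**2 + 23; no integer root y with |y| ≤ 4.
  x = 4: f_y(4, y) = 3*y**2 - 4*y + 33; no integer root y with |y| ≤ 4.
Only singular point on the grid: (-2, -3).
Classify: substitute x = -2 + u, y = -3 + v and expand: f = u**3 + 2*u**2*v - 2*u*v**2 + v**3 + v**2.
No constant or linear terms (consistent with a singular point). Quadratic part: v**2. Cubic part: u**3 + 2*u**2*v - 2*u*v**2 + v**3.
The quadratic part v**2 is a perfect square, so there is a single (double) tangent line v = 0, i.e. y = -3. Restricting the cubic part to that line (v = 0) leaves u**3 ≠ 0, so f is not divisible by v and the branch is v² ≈ -u**3 to lowest order — this is a cusp.
Classification: cusp.
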